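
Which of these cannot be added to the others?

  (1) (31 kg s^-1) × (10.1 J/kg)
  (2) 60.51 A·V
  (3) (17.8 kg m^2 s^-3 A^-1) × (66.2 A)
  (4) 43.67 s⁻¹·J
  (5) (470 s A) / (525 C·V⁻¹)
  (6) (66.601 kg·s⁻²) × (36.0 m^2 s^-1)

(5)

Work out the base dimensions of each:
  (1) [kg·s⁻¹] · [m²·s⁻²] = kg·m²·s⁻³
  (2) V·A = J·C⁻¹·A = kg·m²·s⁻³
  (3) [kg·m²·s⁻³·A⁻¹] · [A] = kg·m²·s⁻³
  (4) J·s⁻¹ = N·m·s⁻¹ = kg·m²·s⁻³
  (5) [s·A] / [kg⁻¹·m⁻²·s⁴·A²] = kg·m²·s⁻³·A⁻¹
  (6) [kg·s⁻²] · [m²·s⁻¹] = kg·m²·s⁻³
All reduce to kg·m²·s⁻³ except (5), which is kg·m²·s⁻³·A⁻¹.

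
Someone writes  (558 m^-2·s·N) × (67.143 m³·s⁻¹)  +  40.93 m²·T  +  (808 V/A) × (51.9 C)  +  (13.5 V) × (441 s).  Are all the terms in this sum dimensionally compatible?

In SI base units:
  (558 m^-2·s·N) × (67.143 m³·s⁻¹):  [kg·m⁻¹·s⁻¹] · [m³·s⁻¹] = kg·m²·s⁻²
  40.93 m²·T:  T·m² = Wb·m⁻²·m² = kg·m²·s⁻²·A⁻¹
  (808 V/A) × (51.9 C):  [kg·m²·s⁻³·A⁻²] · [s·A] = kg·m²·s⁻²·A⁻¹
  (13.5 V) × (441 s):  [kg·m²·s⁻³·A⁻¹] · [s] = kg·m²·s⁻²·A⁻¹
The terms do not share a single dimension (kg·m²·s⁻² vs kg·m²·s⁻²·A⁻¹).

No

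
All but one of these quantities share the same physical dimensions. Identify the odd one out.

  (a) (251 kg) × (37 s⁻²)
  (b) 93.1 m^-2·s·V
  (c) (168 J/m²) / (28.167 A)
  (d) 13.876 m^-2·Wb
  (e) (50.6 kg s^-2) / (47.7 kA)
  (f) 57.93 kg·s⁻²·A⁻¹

(a)

Work out the base dimensions of each:
  (a) [kg] · [s⁻²] = kg·s⁻²
  (b) V·s·m⁻² = J·C⁻¹·s·m⁻² = kg·s⁻²·A⁻¹
  (c) [kg·s⁻²] / [A] = kg·s⁻²·A⁻¹
  (d) Wb·m⁻² = V·s·m⁻² = kg·s⁻²·A⁻¹
  (e) [kg·s⁻²] / [A] = kg·s⁻²·A⁻¹
  (f) kg·s⁻²·A⁻¹
All reduce to kg·s⁻²·A⁻¹ except (a), which is kg·s⁻².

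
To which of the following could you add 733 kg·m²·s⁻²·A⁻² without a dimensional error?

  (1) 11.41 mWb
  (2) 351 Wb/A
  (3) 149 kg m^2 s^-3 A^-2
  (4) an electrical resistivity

(2)

Reference: kg·m²·s⁻²·A⁻².
Each option:
  (1) Wb = V·s = kg·m²·s⁻²·A⁻¹
  (2) Wb·A⁻¹ = V·s·A⁻¹ = kg·m²·s⁻²·A⁻²  ← same
  (3) kg·m²·s⁻³·A⁻²
  (4) [electrical resistivity] = kg·m³·s⁻³·A⁻²
Only (2) matches kg·m²·s⁻²·A⁻².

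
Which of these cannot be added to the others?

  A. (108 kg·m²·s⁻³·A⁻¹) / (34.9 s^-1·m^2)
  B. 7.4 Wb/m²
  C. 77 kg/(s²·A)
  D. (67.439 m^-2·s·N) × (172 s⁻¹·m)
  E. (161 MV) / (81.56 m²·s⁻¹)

D.

In SI base units:
  A. [kg·m²·s⁻³·A⁻¹] / [m²·s⁻¹] = kg·s⁻²·A⁻¹
  B. Wb·m⁻² = V·s·m⁻² = kg·s⁻²·A⁻¹
  C. kg·s⁻²·A⁻¹
  D. [kg·m⁻¹·s⁻¹] · [m·s⁻¹] = kg·s⁻²
  E. [kg·m²·s⁻³·A⁻¹] / [m²·s⁻¹] = kg·s⁻²·A⁻¹
All reduce to kg·s⁻²·A⁻¹ except D., which is kg·s⁻².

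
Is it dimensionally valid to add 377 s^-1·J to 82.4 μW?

Yes

Reduce each to base SI dimensions:
  377 s^-1·J:  J·s⁻¹ = N·m·s⁻¹ = kg·m²·s⁻³
  82.4 μW:  W = J·s⁻¹ = kg·m²·s⁻³
Both are kg·m²·s⁻³, so they have the same dimensions and can be added.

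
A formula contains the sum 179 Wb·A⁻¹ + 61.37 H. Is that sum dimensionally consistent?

Reduce each to base SI dimensions:
  179 Wb·A⁻¹:  Wb·A⁻¹ = V·s·A⁻¹ = kg·m²·s⁻²·A⁻²
  61.37 H:  H = V·s·A⁻¹ = kg·m²·s⁻²·A⁻²
Both are kg·m²·s⁻²·A⁻², so they have the same dimensions and can be added.

Yes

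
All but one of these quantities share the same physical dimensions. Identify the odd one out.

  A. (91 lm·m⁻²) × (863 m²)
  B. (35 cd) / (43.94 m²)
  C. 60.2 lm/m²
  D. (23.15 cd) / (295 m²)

Reduce each to base SI dimensions:
  A. [m⁻²·cd] · [m²] = cd
  B. [cd] / [m²] = m⁻²·cd
  C. lm·m⁻² = cd·m⁻² = m⁻²·cd
  D. [cd] / [m²] = m⁻²·cd
All reduce to m⁻²·cd except A., which is cd.

A.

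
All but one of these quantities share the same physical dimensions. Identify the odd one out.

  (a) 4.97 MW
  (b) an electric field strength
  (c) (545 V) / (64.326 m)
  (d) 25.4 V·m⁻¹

(a)

Dimensions:
  (a) W = J·s⁻¹ = kg·m²·s⁻³
  (b) [electric field strength] = kg·m·s⁻³·A⁻¹
  (c) [kg·m²·s⁻³·A⁻¹] / [m] = kg·m·s⁻³·A⁻¹
  (d) V·m⁻¹ = J·C⁻¹·m⁻¹ = kg·m·s⁻³·A⁻¹
All reduce to kg·m·s⁻³·A⁻¹ except (a), which is kg·m²·s⁻³.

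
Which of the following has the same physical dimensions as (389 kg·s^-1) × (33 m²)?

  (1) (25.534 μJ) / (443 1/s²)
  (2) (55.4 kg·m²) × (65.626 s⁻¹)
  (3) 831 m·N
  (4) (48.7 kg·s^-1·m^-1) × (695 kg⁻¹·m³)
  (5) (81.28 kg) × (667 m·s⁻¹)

Reference: [kg·s⁻¹] · [m²] = kg·m²·s⁻¹.
Each option:
  (1) [kg·m²·s⁻²] / [s⁻²] = kg·m²
  (2) [kg·m²] · [s⁻¹] = kg·m²·s⁻¹  ← same
  (3) N·m = kg·m·s⁻²·m = kg·m²·s⁻²
  (4) [kg·m⁻¹·s⁻¹] · [kg⁻¹·m³] = m²·s⁻¹
  (5) [kg] · [m·s⁻¹] = kg·m·s⁻¹
Only (2) matches kg·m²·s⁻¹.

(2)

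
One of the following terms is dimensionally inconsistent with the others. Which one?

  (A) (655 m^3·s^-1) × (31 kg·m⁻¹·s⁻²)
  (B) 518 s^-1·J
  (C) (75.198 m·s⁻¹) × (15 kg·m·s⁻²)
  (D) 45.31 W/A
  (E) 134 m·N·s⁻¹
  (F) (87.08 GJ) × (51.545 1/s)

In SI base units:
  (A) [m³·s⁻¹] · [kg·m⁻¹·s⁻²] = kg·m²·s⁻³
  (B) J·s⁻¹ = N·m·s⁻¹ = kg·m²·s⁻³
  (C) [m·s⁻¹] · [kg·m·s⁻²] = kg·m²·s⁻³
  (D) W·A⁻¹ = J·s⁻¹·A⁻¹ = kg·m²·s⁻³·A⁻¹
  (E) N·m·s⁻¹ = kg·m·s⁻²·m·s⁻¹ = kg·m²·s⁻³
  (F) [kg·m²·s⁻²] · [s⁻¹] = kg·m²·s⁻³
All reduce to kg·m²·s⁻³ except (D), which is kg·m²·s⁻³·A⁻¹.

(D)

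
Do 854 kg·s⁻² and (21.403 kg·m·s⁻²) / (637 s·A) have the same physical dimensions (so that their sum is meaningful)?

No

In SI base units:
  854 kg·s⁻²:  kg·s⁻²
  (21.403 kg·m·s⁻²) / (637 s·A):  [kg·m·s⁻²] / [s·A] = kg·m·s⁻³·A⁻¹
kg·s⁻² ≠ kg·m·s⁻³·A⁻¹, so they cannot be added.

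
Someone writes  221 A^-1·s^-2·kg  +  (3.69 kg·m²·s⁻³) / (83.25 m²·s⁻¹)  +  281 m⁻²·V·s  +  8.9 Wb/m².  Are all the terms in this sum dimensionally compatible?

No

Reduce each to base SI dimensions:
  221 A^-1·s^-2·kg:  kg·s⁻²·A⁻¹
  (3.69 kg·m²·s⁻³) / (83.25 m²·s⁻¹):  [kg·m²·s⁻³] / [m²·s⁻¹] = kg·s⁻²
  281 m⁻²·V·s:  V·s·m⁻² = J·C⁻¹·s·m⁻² = kg·s⁻²·A⁻¹
  8.9 Wb/m²:  Wb·m⁻² = V·s·m⁻² = kg·s⁻²·A⁻¹
The terms do not share a single dimension (kg·s⁻² vs kg·s⁻²·A⁻¹).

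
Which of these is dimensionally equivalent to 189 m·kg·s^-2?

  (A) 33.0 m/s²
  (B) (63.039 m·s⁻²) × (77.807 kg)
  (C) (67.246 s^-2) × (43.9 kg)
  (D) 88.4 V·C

(B)

Reference: kg·m·s⁻².
Each option:
  (A) m·s⁻²
  (B) [m·s⁻²] · [kg] = kg·m·s⁻²  ← same
  (C) [s⁻²] · [kg] = kg·s⁻²
  (D) C·V = s·A·J·C⁻¹ = kg·m²·s⁻²
Only (B) matches kg·m·s⁻².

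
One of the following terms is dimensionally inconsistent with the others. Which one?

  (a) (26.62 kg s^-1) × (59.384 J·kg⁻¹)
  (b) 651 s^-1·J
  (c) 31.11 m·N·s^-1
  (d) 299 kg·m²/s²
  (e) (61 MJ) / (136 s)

Reduce each to base SI dimensions:
  (a) [kg·s⁻¹] · [m²·s⁻²] = kg·m²·s⁻³
  (b) J·s⁻¹ = N·m·s⁻¹ = kg·m²·s⁻³
  (c) N·m·s⁻¹ = kg·m·s⁻²·m·s⁻¹ = kg·m²·s⁻³
  (d) kg·m²·s⁻²
  (e) [kg·m²·s⁻²] / [s] = kg·m²·s⁻³
All reduce to kg·m²·s⁻³ except (d), which is kg·m²·s⁻².

(d)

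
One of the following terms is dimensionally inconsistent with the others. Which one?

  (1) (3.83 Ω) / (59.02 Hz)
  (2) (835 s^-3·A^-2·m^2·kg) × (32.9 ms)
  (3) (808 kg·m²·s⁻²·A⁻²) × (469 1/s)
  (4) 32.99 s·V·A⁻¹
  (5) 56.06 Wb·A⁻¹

(3)

Reduce each to base SI dimensions:
  (1) [kg·m²·s⁻³·A⁻²] / [s⁻¹] = kg·m²·s⁻²·A⁻²
  (2) [kg·m²·s⁻³·A⁻²] · [s] = kg·m²·s⁻²·A⁻²
  (3) [kg·m²·s⁻²·A⁻²] · [s⁻¹] = kg·m²·s⁻³·A⁻²
  (4) V·s·A⁻¹ = J·C⁻¹·s·A⁻¹ = kg·m²·s⁻²·A⁻²
  (5) Wb·A⁻¹ = V·s·A⁻¹ = kg·m²·s⁻²·A⁻²
All reduce to kg·m²·s⁻²·A⁻² except (3), which is kg·m²·s⁻³·A⁻².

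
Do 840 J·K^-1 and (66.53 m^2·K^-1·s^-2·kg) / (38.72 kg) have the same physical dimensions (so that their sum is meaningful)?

No

Reduce each to base SI dimensions:
  840 J·K^-1:  J·K⁻¹ = N·m·K⁻¹ = kg·m²·s⁻²·K⁻¹
  (66.53 m^2·K^-1·s^-2·kg) / (38.72 kg):  [kg·m²·s⁻²·K⁻¹] / [kg] = m²·s⁻²·K⁻¹
kg·m²·s⁻²·K⁻¹ ≠ m²·s⁻²·K⁻¹, so they cannot be added.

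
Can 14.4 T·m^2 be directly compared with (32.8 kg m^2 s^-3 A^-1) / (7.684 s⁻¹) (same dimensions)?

Yes

Reduce each to base SI dimensions:
  14.4 T·m^2:  T·m² = Wb·m⁻²·m² = kg·m²·s⁻²·A⁻¹
  (32.8 kg m^2 s^-3 A^-1) / (7.684 s⁻¹):  [kg·m²·s⁻³·A⁻¹] / [s⁻¹] = kg·m²·s⁻²·A⁻¹
Both are kg·m²·s⁻²·A⁻¹, so they have the same dimensions and can be added.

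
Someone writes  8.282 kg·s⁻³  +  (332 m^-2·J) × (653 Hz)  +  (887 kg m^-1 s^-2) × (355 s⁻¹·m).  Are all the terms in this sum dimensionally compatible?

Work out the base dimensions of each:
  8.282 kg·s⁻³:  kg·s⁻³
  (332 m^-2·J) × (653 Hz):  [kg·s⁻²] · [s⁻¹] = kg·s⁻³
  (887 kg m^-1 s^-2) × (355 s⁻¹·m):  [kg·m⁻¹·s⁻²] · [m·s⁻¹] = kg·s⁻³
Every term reduces to kg·s⁻³.

Yes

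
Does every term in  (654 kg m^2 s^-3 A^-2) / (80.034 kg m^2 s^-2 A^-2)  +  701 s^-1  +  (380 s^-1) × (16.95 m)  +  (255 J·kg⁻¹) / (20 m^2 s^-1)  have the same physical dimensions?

Expand each in SI base units:
  (654 kg m^2 s^-3 A^-2) / (80.034 kg m^2 s^-2 A^-2):  [kg·m²·s⁻³·A⁻²] / [kg·m²·s⁻²·A⁻²] = s⁻¹
  701 s^-1:  s⁻¹
  (380 s^-1) × (16.95 m):  [s⁻¹] · [m] = m·s⁻¹
  (255 J·kg⁻¹) / (20 m^2 s^-1):  [m²·s⁻²] / [m²·s⁻¹] = s⁻¹
The terms do not share a single dimension (m·s⁻¹ vs s⁻¹).

No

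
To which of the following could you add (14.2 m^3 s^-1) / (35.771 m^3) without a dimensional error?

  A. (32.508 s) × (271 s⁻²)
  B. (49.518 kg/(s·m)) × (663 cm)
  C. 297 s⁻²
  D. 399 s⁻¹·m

A.

Reference: [m³·s⁻¹] / [m³] = s⁻¹.
Each option:
  A. [s] · [s⁻²] = s⁻¹  ← same
  B. [kg·m⁻¹·s⁻¹] · [m] = kg·s⁻¹
  C. s⁻²
  D. m·s⁻¹
Only A. matches s⁻¹.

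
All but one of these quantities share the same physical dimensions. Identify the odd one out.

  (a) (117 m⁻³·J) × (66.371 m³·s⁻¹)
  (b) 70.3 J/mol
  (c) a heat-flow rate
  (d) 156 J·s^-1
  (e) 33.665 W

(b)

In SI base units:
  (a) [kg·m⁻¹·s⁻²] · [m³·s⁻¹] = kg·m²·s⁻³
  (b) J·mol⁻¹ = N·m·mol⁻¹ = kg·m²·s⁻²·mol⁻¹
  (c) [heat-flow rate] = kg·m²·s⁻³
  (d) J·s⁻¹ = N·m·s⁻¹ = kg·m²·s⁻³
  (e) W = J·s⁻¹ = kg·m²·s⁻³
All reduce to kg·m²·s⁻³ except (b), which is kg·m²·s⁻²·mol⁻¹.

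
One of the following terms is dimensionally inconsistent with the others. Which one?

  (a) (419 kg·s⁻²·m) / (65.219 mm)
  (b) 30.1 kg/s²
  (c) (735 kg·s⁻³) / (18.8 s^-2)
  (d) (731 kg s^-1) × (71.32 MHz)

Dimensions:
  (a) [kg·m·s⁻²] / [m] = kg·s⁻²
  (b) kg·s⁻²
  (c) [kg·s⁻³] / [s⁻²] = kg·s⁻¹
  (d) [kg·s⁻¹] · [s⁻¹] = kg·s⁻²
All reduce to kg·s⁻² except (c), which is kg·s⁻¹.

(c)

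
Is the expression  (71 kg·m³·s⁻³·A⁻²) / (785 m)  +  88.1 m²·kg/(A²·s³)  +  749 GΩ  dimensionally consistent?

Yes

Work out the base dimensions of each:
  (71 kg·m³·s⁻³·A⁻²) / (785 m):  [kg·m³·s⁻³·A⁻²] / [m] = kg·m²·s⁻³·A⁻²
  88.1 m²·kg/(A²·s³):  kg·m²·s⁻³·A⁻²
  749 GΩ:  Ω = V·A⁻¹ = kg·m²·s⁻³·A⁻²
Every term reduces to kg·m²·s⁻³·A⁻².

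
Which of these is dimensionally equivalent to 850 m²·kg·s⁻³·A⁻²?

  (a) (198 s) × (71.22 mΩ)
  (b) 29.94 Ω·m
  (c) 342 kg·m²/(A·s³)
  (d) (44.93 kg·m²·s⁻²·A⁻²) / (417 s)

Reference: kg·m²·s⁻³·A⁻².
Each option:
  (a) [s] · [kg·m²·s⁻³·A⁻²] = kg·m²·s⁻²·A⁻²
  (b) Ω·m = V·A⁻¹·m = kg·m³·s⁻³·A⁻²
  (c) kg·m²·s⁻³·A⁻¹
  (d) [kg·m²·s⁻²·A⁻²] / [s] = kg·m²·s⁻³·A⁻²  ← same
Only (d) matches kg·m²·s⁻³·A⁻².

(d)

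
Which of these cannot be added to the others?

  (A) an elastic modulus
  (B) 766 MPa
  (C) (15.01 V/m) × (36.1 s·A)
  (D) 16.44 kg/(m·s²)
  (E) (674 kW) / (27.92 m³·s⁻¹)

(C)

Work out the base dimensions of each:
  (A) [elastic modulus] = kg·m⁻¹·s⁻²
  (B) Pa = N·m⁻² = kg·m⁻¹·s⁻²
  (C) [kg·m·s⁻³·A⁻¹] · [s·A] = kg·m·s⁻²
  (D) kg·m⁻¹·s⁻²
  (E) [kg·m²·s⁻³] / [m³·s⁻¹] = kg·m⁻¹·s⁻²
All reduce to kg·m⁻¹·s⁻² except (C), which is kg·m·s⁻².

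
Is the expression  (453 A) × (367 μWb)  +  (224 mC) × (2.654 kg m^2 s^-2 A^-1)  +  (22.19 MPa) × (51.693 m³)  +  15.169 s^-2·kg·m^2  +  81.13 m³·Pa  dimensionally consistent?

Expand each in SI base units:
  (453 A) × (367 μWb):  [A] · [kg·m²·s⁻²·A⁻¹] = kg·m²·s⁻²
  (224 mC) × (2.654 kg m^2 s^-2 A^-1):  [s·A] · [kg·m²·s⁻²·A⁻¹] = kg·m²·s⁻¹
  (22.19 MPa) × (51.693 m³):  [kg·m⁻¹·s⁻²] · [m³] = kg·m²·s⁻²
  15.169 s^-2·kg·m^2:  kg·m²·s⁻²
  81.13 m³·Pa:  Pa·m³ = N·m⁻²·m³ = kg·m²·s⁻²
The terms do not share a single dimension (kg·m²·s⁻² vs kg·m²·s⁻¹).

No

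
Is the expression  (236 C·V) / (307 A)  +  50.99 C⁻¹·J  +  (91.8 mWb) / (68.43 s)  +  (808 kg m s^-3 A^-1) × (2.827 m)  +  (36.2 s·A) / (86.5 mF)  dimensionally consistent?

No

In SI base units:
  (236 C·V) / (307 A):  [kg·m²·s⁻²] / [A] = kg·m²·s⁻²·A⁻¹
  50.99 C⁻¹·J:  J·C⁻¹ = N·m·(s·A)⁻¹ = kg·m²·s⁻³·A⁻¹
  (91.8 mWb) / (68.43 s):  [kg·m²·s⁻²·A⁻¹] / [s] = kg·m²·s⁻³·A⁻¹
  (808 kg m s^-3 A^-1) × (2.827 m):  [kg·m·s⁻³·A⁻¹] · [m] = kg·m²·s⁻³·A⁻¹
  (36.2 s·A) / (86.5 mF):  [s·A] / [kg⁻¹·m⁻²·s⁴·A²] = kg·m²·s⁻³·A⁻¹
The terms do not share a single dimension (kg·m²·s⁻²·A⁻¹ vs kg·m²·s⁻³·A⁻¹).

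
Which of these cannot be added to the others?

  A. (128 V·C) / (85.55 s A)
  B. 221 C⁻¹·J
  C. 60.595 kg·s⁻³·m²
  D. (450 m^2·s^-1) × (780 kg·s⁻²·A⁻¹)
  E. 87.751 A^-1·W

C.

In SI base units:
  A. [kg·m²·s⁻²] / [s·A] = kg·m²·s⁻³·A⁻¹
  B. J·C⁻¹ = N·m·(s·A)⁻¹ = kg·m²·s⁻³·A⁻¹
  C. kg·m²·s⁻³
  D. [m²·s⁻¹] · [kg·s⁻²·A⁻¹] = kg·m²·s⁻³·A⁻¹
  E. W·A⁻¹ = J·s⁻¹·A⁻¹ = kg·m²·s⁻³·A⁻¹
All reduce to kg·m²·s⁻³·A⁻¹ except C., which is kg·m²·s⁻³.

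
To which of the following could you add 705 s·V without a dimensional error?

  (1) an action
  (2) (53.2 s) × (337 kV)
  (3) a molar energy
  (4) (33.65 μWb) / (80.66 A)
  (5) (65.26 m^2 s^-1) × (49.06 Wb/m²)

Reference: V·s = J·C⁻¹·s = kg·m²·s⁻²·A⁻¹.
Each option:
  (1) [action] = kg·m²·s⁻¹
  (2) [s] · [kg·m²·s⁻³·A⁻¹] = kg·m²·s⁻²·A⁻¹  ← same
  (3) [molar energy] = kg·m²·s⁻²·mol⁻¹
  (4) [kg·m²·s⁻²·A⁻¹] / [A] = kg·m²·s⁻²·A⁻²
  (5) [m²·s⁻¹] · [kg·s⁻²·A⁻¹] = kg·m²·s⁻³·A⁻¹
Only (2) matches kg·m²·s⁻²·A⁻¹.

(2)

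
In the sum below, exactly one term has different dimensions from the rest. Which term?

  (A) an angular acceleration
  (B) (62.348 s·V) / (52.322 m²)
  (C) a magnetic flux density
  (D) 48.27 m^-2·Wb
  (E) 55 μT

(A)

Expand each in SI base units:
  (A) [angular acceleration] = s⁻²
  (B) [kg·m²·s⁻²·A⁻¹] / [m²] = kg·s⁻²·A⁻¹
  (C) [magnetic flux density] = kg·s⁻²·A⁻¹
  (D) Wb·m⁻² = V·s·m⁻² = kg·s⁻²·A⁻¹
  (E) T = Wb·m⁻² = kg·s⁻²·A⁻¹
All reduce to kg·s⁻²·A⁻¹ except (A), which is s⁻².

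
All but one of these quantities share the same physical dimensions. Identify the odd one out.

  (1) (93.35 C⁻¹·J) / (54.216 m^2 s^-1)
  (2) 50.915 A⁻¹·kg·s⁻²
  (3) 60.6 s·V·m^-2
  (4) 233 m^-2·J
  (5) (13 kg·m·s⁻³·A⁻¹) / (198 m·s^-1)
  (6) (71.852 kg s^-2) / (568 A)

Reduce each to base SI dimensions:
  (1) [kg·m²·s⁻³·A⁻¹] / [m²·s⁻¹] = kg·s⁻²·A⁻¹
  (2) kg·s⁻²·A⁻¹
  (3) V·s·m⁻² = J·C⁻¹·s·m⁻² = kg·s⁻²·A⁻¹
  (4) J·m⁻² = N·m·m⁻² = kg·s⁻²
  (5) [kg·m·s⁻³·A⁻¹] / [m·s⁻¹] = kg·s⁻²·A⁻¹
  (6) [kg·s⁻²] / [A] = kg·s⁻²·A⁻¹
All reduce to kg·s⁻²·A⁻¹ except (4), which is kg·s⁻².

(4)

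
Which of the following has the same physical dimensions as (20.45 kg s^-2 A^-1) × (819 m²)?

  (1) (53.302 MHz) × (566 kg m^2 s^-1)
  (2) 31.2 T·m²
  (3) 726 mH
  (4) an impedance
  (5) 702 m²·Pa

(2)

Reference: [kg·s⁻²·A⁻¹] · [m²] = kg·m²·s⁻²·A⁻¹.
Each option:
  (1) [s⁻¹] · [kg·m²·s⁻¹] = kg·m²·s⁻²
  (2) T·m² = Wb·m⁻²·m² = kg·m²·s⁻²·A⁻¹  ← same
  (3) H = V·s·A⁻¹ = kg·m²·s⁻²·A⁻²
  (4) [impedance] = kg·m²·s⁻³·A⁻²
  (5) Pa·m² = N·m⁻²·m² = kg·m·s⁻²
Only (2) matches kg·m²·s⁻²·A⁻¹.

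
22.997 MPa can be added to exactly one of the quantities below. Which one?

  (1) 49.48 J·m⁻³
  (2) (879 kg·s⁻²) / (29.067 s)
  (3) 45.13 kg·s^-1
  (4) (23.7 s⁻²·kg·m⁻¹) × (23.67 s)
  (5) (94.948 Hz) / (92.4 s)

Reference: Pa = N·m⁻² = kg·m⁻¹·s⁻².
Each option:
  (1) J·m⁻³ = N·m·m⁻³ = kg·m⁻¹·s⁻²  ← same
  (2) [kg·s⁻²] / [s] = kg·s⁻³
  (3) kg·s⁻¹
  (4) [kg·m⁻¹·s⁻²] · [s] = kg·m⁻¹·s⁻¹
  (5) [s⁻¹] / [s] = s⁻²
Only (1) matches kg·m⁻¹·s⁻².

(1)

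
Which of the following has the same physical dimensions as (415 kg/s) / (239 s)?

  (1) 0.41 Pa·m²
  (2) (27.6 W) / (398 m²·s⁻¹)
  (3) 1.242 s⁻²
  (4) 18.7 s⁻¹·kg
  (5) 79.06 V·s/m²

(2)

Reference: [kg·s⁻¹] / [s] = kg·s⁻².
Each option:
  (1) Pa·m² = N·m⁻²·m² = kg·m·s⁻²
  (2) [kg·m²·s⁻³] / [m²·s⁻¹] = kg·s⁻²  ← same
  (3) s⁻²
  (4) kg·s⁻¹
  (5) V·s·m⁻² = J·C⁻¹·s·m⁻² = kg·s⁻²·A⁻¹
Only (2) matches kg·s⁻².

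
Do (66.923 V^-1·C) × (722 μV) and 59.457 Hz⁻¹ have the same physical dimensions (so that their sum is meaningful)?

In SI base units:
  (66.923 V^-1·C) × (722 μV):  [kg⁻¹·m⁻²·s⁴·A²] · [kg·m²·s⁻³·A⁻¹] = s·A
  59.457 Hz⁻¹:  Hz⁻¹ = (s⁻¹)⁻¹ = s
s·A ≠ s, so they cannot be added.

No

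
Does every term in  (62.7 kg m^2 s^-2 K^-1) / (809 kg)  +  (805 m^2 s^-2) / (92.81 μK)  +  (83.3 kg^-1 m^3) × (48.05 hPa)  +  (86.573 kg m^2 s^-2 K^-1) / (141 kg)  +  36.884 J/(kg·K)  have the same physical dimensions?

In SI base units:
  (62.7 kg m^2 s^-2 K^-1) / (809 kg):  [kg·m²·s⁻²·K⁻¹] / [kg] = m²·s⁻²·K⁻¹
  (805 m^2 s^-2) / (92.81 μK):  [m²·s⁻²] / [K] = m²·s⁻²·K⁻¹
  (83.3 kg^-1 m^3) × (48.05 hPa):  [kg⁻¹·m³] · [kg·m⁻¹·s⁻²] = m²·s⁻²
  (86.573 kg m^2 s^-2 K^-1) / (141 kg):  [kg·m²·s⁻²·K⁻¹] / [kg] = m²·s⁻²·K⁻¹
  36.884 J/(kg·K):  J·kg⁻¹·K⁻¹ = N·m·kg⁻¹·K⁻¹ = m²·s⁻²·K⁻¹
The terms do not share a single dimension (m²·s⁻² vs m²·s⁻²·K⁻¹).

No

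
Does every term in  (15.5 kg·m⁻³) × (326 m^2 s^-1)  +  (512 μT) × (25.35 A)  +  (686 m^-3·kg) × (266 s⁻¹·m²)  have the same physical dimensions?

No

Reduce each to base SI dimensions:
  (15.5 kg·m⁻³) × (326 m^2 s^-1):  [kg·m⁻³] · [m²·s⁻¹] = kg·m⁻¹·s⁻¹
  (512 μT) × (25.35 A):  [kg·s⁻²·A⁻¹] · [A] = kg·s⁻²
  (686 m^-3·kg) × (266 s⁻¹·m²):  [kg·m⁻³] · [m²·s⁻¹] = kg·m⁻¹·s⁻¹
The terms do not share a single dimension (kg·m⁻¹·s⁻¹ vs kg·s⁻²).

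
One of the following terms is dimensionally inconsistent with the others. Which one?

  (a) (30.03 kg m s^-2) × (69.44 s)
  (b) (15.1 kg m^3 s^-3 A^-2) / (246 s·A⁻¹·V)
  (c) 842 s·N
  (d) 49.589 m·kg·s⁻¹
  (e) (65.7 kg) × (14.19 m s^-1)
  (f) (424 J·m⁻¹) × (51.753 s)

(b)

Work out the base dimensions of each:
  (a) [kg·m·s⁻²] · [s] = kg·m·s⁻¹
  (b) [kg·m³·s⁻³·A⁻²] / [kg·m²·s⁻²·A⁻²] = m·s⁻¹
  (c) N·s = kg·m·s⁻²·s = kg·m·s⁻¹
  (d) kg·m·s⁻¹
  (e) [kg] · [m·s⁻¹] = kg·m·s⁻¹
  (f) [kg·m·s⁻²] · [s] = kg·m·s⁻¹
All reduce to kg·m·s⁻¹ except (b), which is m·s⁻¹.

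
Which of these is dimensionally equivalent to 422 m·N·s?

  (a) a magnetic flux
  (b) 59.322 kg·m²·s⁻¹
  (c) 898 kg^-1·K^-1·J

(b)

Reference: N·m·s = kg·m·s⁻²·m·s = kg·m²·s⁻¹.
Each option:
  (a) [magnetic flux] = kg·m²·s⁻²·A⁻¹
  (b) kg·m²·s⁻¹  ← same
  (c) J·kg⁻¹·K⁻¹ = N·m·kg⁻¹·K⁻¹ = m²·s⁻²·K⁻¹
Only (b) matches kg·m²·s⁻¹.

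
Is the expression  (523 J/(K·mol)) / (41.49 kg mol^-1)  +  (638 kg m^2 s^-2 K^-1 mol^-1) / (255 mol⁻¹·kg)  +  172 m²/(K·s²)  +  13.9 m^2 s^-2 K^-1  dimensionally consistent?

In SI base units:
  (523 J/(K·mol)) / (41.49 kg mol^-1):  [kg·m²·s⁻²·K⁻¹·mol⁻¹] / [kg·mol⁻¹] = m²·s⁻²·K⁻¹
  (638 kg m^2 s^-2 K^-1 mol^-1) / (255 mol⁻¹·kg):  [kg·m²·s⁻²·K⁻¹·mol⁻¹] / [kg·mol⁻¹] = m²·s⁻²·K⁻¹
  172 m²/(K·s²):  m²·s⁻²·K⁻¹
  13.9 m^2 s^-2 K^-1:  m²·s⁻²·K⁻¹
Every term reduces to m²·s⁻²·K⁻¹.

Yes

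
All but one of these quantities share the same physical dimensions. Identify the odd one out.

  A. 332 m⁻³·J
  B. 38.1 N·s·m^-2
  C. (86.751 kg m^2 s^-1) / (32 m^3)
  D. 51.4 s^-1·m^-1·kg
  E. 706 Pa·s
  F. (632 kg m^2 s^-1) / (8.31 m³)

In SI base units:
  A. J·m⁻³ = N·m·m⁻³ = kg·m⁻¹·s⁻²
  B. N·s·m⁻² = kg·m·s⁻²·s·m⁻² = kg·m⁻¹·s⁻¹
  C. [kg·m²·s⁻¹] / [m³] = kg·m⁻¹·s⁻¹
  D. kg·m⁻¹·s⁻¹
  E. Pa·s = N·m⁻²·s = kg·m⁻¹·s⁻¹
  F. [kg·m²·s⁻¹] / [m³] = kg·m⁻¹·s⁻¹
All reduce to kg·m⁻¹·s⁻¹ except A., which is kg·m⁻¹·s⁻².

A.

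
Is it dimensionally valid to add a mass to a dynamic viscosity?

Expand each in SI base units:
  a mass:  [mass] = kg
  a dynamic viscosity:  [dynamic viscosity] = kg·m⁻¹·s⁻¹
kg ≠ kg·m⁻¹·s⁻¹, so they cannot be added.

No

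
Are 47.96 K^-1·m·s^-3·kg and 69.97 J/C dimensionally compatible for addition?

Dimensions:
  47.96 K^-1·m·s^-3·kg:  kg·m·s⁻³·K⁻¹
  69.97 J/C:  J·C⁻¹ = N·m·(s·A)⁻¹ = kg·m²·s⁻³·A⁻¹
kg·m·s⁻³·K⁻¹ ≠ kg·m²·s⁻³·A⁻¹, so they cannot be added.

No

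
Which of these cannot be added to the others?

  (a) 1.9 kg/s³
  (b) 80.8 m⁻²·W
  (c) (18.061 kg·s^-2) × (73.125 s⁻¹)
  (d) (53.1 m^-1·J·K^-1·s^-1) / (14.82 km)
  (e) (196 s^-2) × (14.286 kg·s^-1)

(d)

Reduce each to base SI dimensions:
  (a) kg·s⁻³
  (b) W·m⁻² = J·s⁻¹·m⁻² = kg·s⁻³
  (c) [kg·s⁻²] · [s⁻¹] = kg·s⁻³
  (d) [kg·m·s⁻³·K⁻¹] / [m] = kg·s⁻³·K⁻¹
  (e) [s⁻²] · [kg·s⁻¹] = kg·s⁻³
All reduce to kg·s⁻³ except (d), which is kg·s⁻³·K⁻¹.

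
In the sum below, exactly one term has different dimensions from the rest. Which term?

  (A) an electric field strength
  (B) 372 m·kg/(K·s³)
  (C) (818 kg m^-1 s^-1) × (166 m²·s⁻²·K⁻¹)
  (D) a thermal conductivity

Reduce each to base SI dimensions:
  (A) [electric field strength] = kg·m·s⁻³·A⁻¹
  (B) kg·m·s⁻³·K⁻¹
  (C) [kg·m⁻¹·s⁻¹] · [m²·s⁻²·K⁻¹] = kg·m·s⁻³·K⁻¹
  (D) [thermal conductivity] = kg·m·s⁻³·K⁻¹
All reduce to kg·m·s⁻³·K⁻¹ except (A), which is kg·m·s⁻³·A⁻¹.

(A)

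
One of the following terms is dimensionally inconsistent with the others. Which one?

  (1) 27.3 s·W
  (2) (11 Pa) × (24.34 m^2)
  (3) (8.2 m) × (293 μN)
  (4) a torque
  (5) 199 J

Reduce each to base SI dimensions:
  (1) W·s = J·s⁻¹·s = kg·m²·s⁻²
  (2) [kg·m⁻¹·s⁻²] · [m²] = kg·m·s⁻²
  (3) [m] · [kg·m·s⁻²] = kg·m²·s⁻²
  (4) [torque] = kg·m²·s⁻²
  (5) J = N·m = kg·m²·s⁻²
All reduce to kg·m²·s⁻² except (2), which is kg·m·s⁻².

(2)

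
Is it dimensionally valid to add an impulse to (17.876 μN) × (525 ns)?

Reduce each to base SI dimensions:
  an impulse:  [impulse] = kg·m·s⁻¹
  (17.876 μN) × (525 ns):  [kg·m·s⁻²] · [s] = kg·m·s⁻¹
Both are kg·m·s⁻¹, so they have the same dimensions and can be added.

Yes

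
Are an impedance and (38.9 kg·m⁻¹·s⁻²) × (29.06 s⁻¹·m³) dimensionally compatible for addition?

Reduce each to base SI dimensions:
  an impedance:  [impedance] = kg·m²·s⁻³·A⁻²
  (38.9 kg·m⁻¹·s⁻²) × (29.06 s⁻¹·m³):  [kg·m⁻¹·s⁻²] · [m³·s⁻¹] = kg·m²·s⁻³
kg·m²·s⁻³·A⁻² ≠ kg·m²·s⁻³, so they cannot be added.

No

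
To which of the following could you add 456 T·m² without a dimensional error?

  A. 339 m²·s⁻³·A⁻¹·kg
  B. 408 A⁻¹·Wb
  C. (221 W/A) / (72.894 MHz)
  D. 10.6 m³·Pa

Reference: T·m² = Wb·m⁻²·m² = kg·m²·s⁻²·A⁻¹.
Each option:
  A. kg·m²·s⁻³·A⁻¹
  B. Wb·A⁻¹ = V·s·A⁻¹ = kg·m²·s⁻²·A⁻²
  C. [kg·m²·s⁻³·A⁻¹] / [s⁻¹] = kg·m²·s⁻²·A⁻¹  ← same
  D. Pa·m³ = N·m⁻²·m³ = kg·m²·s⁻²
Only C. matches kg·m²·s⁻²·A⁻¹.

C.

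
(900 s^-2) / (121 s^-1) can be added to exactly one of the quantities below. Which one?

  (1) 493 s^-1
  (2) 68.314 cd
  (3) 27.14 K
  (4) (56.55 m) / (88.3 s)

(1)

Reference: [s⁻²] / [s⁻¹] = s⁻¹.
Each option:
  (1) s⁻¹  ← same
  (2) cd
  (3) K
  (4) [m] / [s] = m·s⁻¹
Only (1) matches s⁻¹.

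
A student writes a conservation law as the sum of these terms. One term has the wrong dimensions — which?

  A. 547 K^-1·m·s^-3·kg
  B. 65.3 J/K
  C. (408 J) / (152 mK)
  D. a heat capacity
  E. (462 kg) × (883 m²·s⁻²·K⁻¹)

Dimensions:
  A. kg·m·s⁻³·K⁻¹
  B. J·K⁻¹ = N·m·K⁻¹ = kg·m²·s⁻²·K⁻¹
  C. [kg·m²·s⁻²] / [K] = kg·m²·s⁻²·K⁻¹
  D. [heat capacity] = kg·m²·s⁻²·K⁻¹
  E. [kg] · [m²·s⁻²·K⁻¹] = kg·m²·s⁻²·K⁻¹
All reduce to kg·m²·s⁻²·K⁻¹ except A., which is kg·m·s⁻³·K⁻¹.

A.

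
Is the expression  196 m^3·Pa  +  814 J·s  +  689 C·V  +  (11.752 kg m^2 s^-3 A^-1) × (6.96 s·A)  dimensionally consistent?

In SI base units:
  196 m^3·Pa:  Pa·m³ = N·m⁻²·m³ = kg·m²·s⁻²
  814 J·s:  J·s = N·m·s = kg·m²·s⁻¹
  689 C·V:  C·V = s·A·J·C⁻¹ = kg·m²·s⁻²
  (11.752 kg m^2 s^-3 A^-1) × (6.96 s·A):  [kg·m²·s⁻³·A⁻¹] · [s·A] = kg·m²·s⁻²
The terms do not share a single dimension (kg·m²·s⁻² vs kg·m²·s⁻¹).

No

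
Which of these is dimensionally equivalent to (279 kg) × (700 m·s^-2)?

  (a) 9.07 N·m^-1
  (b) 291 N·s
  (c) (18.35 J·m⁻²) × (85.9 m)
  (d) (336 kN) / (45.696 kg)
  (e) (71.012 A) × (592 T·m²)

(c)

Reference: [kg] · [m·s⁻²] = kg·m·s⁻².
Each option:
  (a) N·m⁻¹ = kg·m·s⁻²·m⁻¹ = kg·s⁻²
  (b) N·s = kg·m·s⁻²·s = kg·m·s⁻¹
  (c) [kg·s⁻²] · [m] = kg·m·s⁻²  ← same
  (d) [kg·m·s⁻²] / [kg] = m·s⁻²
  (e) [A] · [kg·m²·s⁻²·A⁻¹] = kg·m²·s⁻²
Only (c) matches kg·m·s⁻².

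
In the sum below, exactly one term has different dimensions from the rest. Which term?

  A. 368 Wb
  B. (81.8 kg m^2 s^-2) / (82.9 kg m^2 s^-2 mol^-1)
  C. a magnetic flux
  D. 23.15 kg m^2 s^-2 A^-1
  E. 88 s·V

B.

In SI base units:
  A. Wb = V·s = kg·m²·s⁻²·A⁻¹
  B. [kg·m²·s⁻²] / [kg·m²·s⁻²·mol⁻¹] = mol
  C. [magnetic flux] = kg·m²·s⁻²·A⁻¹
  D. kg·m²·s⁻²·A⁻¹
  E. V·s = J·C⁻¹·s = kg·m²·s⁻²·A⁻¹
All reduce to kg·m²·s⁻²·A⁻¹ except B., which is mol.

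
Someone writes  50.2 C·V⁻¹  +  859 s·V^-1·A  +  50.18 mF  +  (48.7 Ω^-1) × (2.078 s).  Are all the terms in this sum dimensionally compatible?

Expand each in SI base units:
  50.2 C·V⁻¹:  C·V⁻¹ = s·A·(J·C⁻¹)⁻¹ = kg⁻¹·m⁻²·s⁴·A²
  859 s·V^-1·A:  A·s·V⁻¹ = A·s·(J·C⁻¹)⁻¹ = kg⁻¹·m⁻²·s⁴·A²
  50.18 mF:  F = C·V⁻¹ = kg⁻¹·m⁻²·s⁴·A²
  (48.7 Ω^-1) × (2.078 s):  [kg⁻¹·m⁻²·s³·A²] · [s] = kg⁻¹·m⁻²·s⁴·A²
Every term reduces to kg⁻¹·m⁻²·s⁴·A².

Yes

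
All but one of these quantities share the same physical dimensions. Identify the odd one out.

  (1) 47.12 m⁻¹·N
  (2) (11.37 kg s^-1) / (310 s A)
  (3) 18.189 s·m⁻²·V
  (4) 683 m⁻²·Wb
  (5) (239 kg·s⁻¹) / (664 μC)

(1)

Expand each in SI base units:
  (1) N·m⁻¹ = kg·m·s⁻²·m⁻¹ = kg·s⁻²
  (2) [kg·s⁻¹] / [s·A] = kg·s⁻²·A⁻¹
  (3) V·s·m⁻² = J·C⁻¹·s·m⁻² = kg·s⁻²·A⁻¹
  (4) Wb·m⁻² = V·s·m⁻² = kg·s⁻²·A⁻¹
  (5) [kg·s⁻¹] / [s·A] = kg·s⁻²·A⁻¹
All reduce to kg·s⁻²·A⁻¹ except (1), which is kg·s⁻².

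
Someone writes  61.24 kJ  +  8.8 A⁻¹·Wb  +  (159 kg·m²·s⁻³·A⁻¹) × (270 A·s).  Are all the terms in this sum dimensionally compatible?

Expand each in SI base units:
  61.24 kJ:  J = N·m = kg·m²·s⁻²
  8.8 A⁻¹·Wb:  Wb·A⁻¹ = V·s·A⁻¹ = kg·m²·s⁻²·A⁻²
  (159 kg·m²·s⁻³·A⁻¹) × (270 A·s):  [kg·m²·s⁻³·A⁻¹] · [s·A] = kg·m²·s⁻²
The terms do not share a single dimension (kg·m²·s⁻² vs kg·m²·s⁻²·A⁻²).

No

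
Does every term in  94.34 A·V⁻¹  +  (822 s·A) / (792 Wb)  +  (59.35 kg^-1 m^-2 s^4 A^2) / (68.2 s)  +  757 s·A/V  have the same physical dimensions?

No

Expand each in SI base units:
  94.34 A·V⁻¹:  A·V⁻¹ = A·(J·C⁻¹)⁻¹ = kg⁻¹·m⁻²·s³·A²
  (822 s·A) / (792 Wb):  [s·A] / [kg·m²·s⁻²·A⁻¹] = kg⁻¹·m⁻²·s³·A²
  (59.35 kg^-1 m^-2 s^4 A^2) / (68.2 s):  [kg⁻¹·m⁻²·s⁴·A²] / [s] = kg⁻¹·m⁻²·s³·A²
  757 s·A/V:  A·s·V⁻¹ = A·s·(J·C⁻¹)⁻¹ = kg⁻¹·m⁻²·s⁴·A²
The terms do not share a single dimension (kg⁻¹·m⁻²·s³·A² vs kg⁻¹·m⁻²·s⁴·A²).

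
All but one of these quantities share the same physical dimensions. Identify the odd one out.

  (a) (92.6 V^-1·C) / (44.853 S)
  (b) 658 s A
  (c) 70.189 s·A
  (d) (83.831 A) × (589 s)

(a)

In SI base units:
  (a) [kg⁻¹·m⁻²·s⁴·A²] / [kg⁻¹·m⁻²·s³·A²] = s
  (b) s·A
  (c) A·s = s·A
  (d) [A] · [s] = s·A
All reduce to s·A except (a), which is s.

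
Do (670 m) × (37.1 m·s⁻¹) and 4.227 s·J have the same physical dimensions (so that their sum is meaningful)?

In SI base units:
  (670 m) × (37.1 m·s⁻¹):  [m] · [m·s⁻¹] = m²·s⁻¹
  4.227 s·J:  J·s = N·m·s = kg·m²·s⁻¹
m²·s⁻¹ ≠ kg·m²·s⁻¹, so they cannot be added.

No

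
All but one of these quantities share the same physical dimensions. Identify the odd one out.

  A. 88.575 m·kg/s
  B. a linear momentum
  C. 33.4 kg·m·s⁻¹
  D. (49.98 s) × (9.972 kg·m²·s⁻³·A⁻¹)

Expand each in SI base units:
  A. kg·m·s⁻¹
  B. [linear momentum] = kg·m·s⁻¹
  C. kg·m·s⁻¹
  D. [s] · [kg·m²·s⁻³·A⁻¹] = kg·m²·s⁻²·A⁻¹
All reduce to kg·m·s⁻¹ except D., which is kg·m²·s⁻²·A⁻¹.

D.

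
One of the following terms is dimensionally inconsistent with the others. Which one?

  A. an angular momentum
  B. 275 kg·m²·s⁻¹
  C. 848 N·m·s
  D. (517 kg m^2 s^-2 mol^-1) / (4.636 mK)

Expand each in SI base units:
  A. [angular momentum] = kg·m²·s⁻¹
  B. kg·m²·s⁻¹
  C. N·m·s = kg·m·s⁻²·m·s = kg·m²·s⁻¹
  D. [kg·m²·s⁻²·mol⁻¹] / [K] = kg·m²·s⁻²·K⁻¹·mol⁻¹
All reduce to kg·m²·s⁻¹ except D., which is kg·m²·s⁻²·K⁻¹·mol⁻¹.

D.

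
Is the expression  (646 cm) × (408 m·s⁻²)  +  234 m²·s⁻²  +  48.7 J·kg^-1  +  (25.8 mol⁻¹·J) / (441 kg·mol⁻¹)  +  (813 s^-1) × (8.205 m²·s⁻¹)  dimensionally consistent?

In SI base units:
  (646 cm) × (408 m·s⁻²):  [m] · [m·s⁻²] = m²·s⁻²
  234 m²·s⁻²:  m²·s⁻²
  48.7 J·kg^-1:  J·kg⁻¹ = N·m·kg⁻¹ = m²·s⁻²
  (25.8 mol⁻¹·J) / (441 kg·mol⁻¹):  [kg·m²·s⁻²·mol⁻¹] / [kg·mol⁻¹] = m²·s⁻²
  (813 s^-1) × (8.205 m²·s⁻¹):  [s⁻¹] · [m²·s⁻¹] = m²·s⁻²
Every term reduces to m²·s⁻².

Yes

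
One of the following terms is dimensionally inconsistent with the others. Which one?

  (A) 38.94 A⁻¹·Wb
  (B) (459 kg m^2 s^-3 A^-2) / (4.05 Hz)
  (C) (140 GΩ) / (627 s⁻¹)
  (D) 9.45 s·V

(D)

In SI base units:
  (A) Wb·A⁻¹ = V·s·A⁻¹ = kg·m²·s⁻²·A⁻²
  (B) [kg·m²·s⁻³·A⁻²] / [s⁻¹] = kg·m²·s⁻²·A⁻²
  (C) [kg·m²·s⁻³·A⁻²] / [s⁻¹] = kg·m²·s⁻²·A⁻²
  (D) V·s = J·C⁻¹·s = kg·m²·s⁻²·A⁻¹
All reduce to kg·m²·s⁻²·A⁻² except (D), which is kg·m²·s⁻²·A⁻¹.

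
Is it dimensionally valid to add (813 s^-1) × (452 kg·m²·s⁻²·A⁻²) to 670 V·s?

No

Reduce each to base SI dimensions:
  (813 s^-1) × (452 kg·m²·s⁻²·A⁻²):  [s⁻¹] · [kg·m²·s⁻²·A⁻²] = kg·m²·s⁻³·A⁻²
  670 V·s:  V·s = J·C⁻¹·s = kg·m²·s⁻²·A⁻¹
kg·m²·s⁻³·A⁻² ≠ kg·m²·s⁻²·A⁻¹, so they cannot be added.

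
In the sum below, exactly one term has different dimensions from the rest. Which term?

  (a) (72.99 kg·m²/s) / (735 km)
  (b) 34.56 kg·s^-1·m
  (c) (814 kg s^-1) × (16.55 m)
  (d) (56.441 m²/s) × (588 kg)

In SI base units:
  (a) [kg·m²·s⁻¹] / [m] = kg·m·s⁻¹
  (b) kg·m·s⁻¹
  (c) [kg·s⁻¹] · [m] = kg·m·s⁻¹
  (d) [m²·s⁻¹] · [kg] = kg·m²·s⁻¹
All reduce to kg·m·s⁻¹ except (d), which is kg·m²·s⁻¹.

(d)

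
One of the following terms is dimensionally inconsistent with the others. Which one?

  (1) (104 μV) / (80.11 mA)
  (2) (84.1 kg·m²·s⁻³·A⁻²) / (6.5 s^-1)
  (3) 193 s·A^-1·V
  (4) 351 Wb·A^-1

(1)

Work out the base dimensions of each:
  (1) [kg·m²·s⁻³·A⁻¹] / [A] = kg·m²·s⁻³·A⁻²
  (2) [kg·m²·s⁻³·A⁻²] / [s⁻¹] = kg·m²·s⁻²·A⁻²
  (3) V·s·A⁻¹ = J·C⁻¹·s·A⁻¹ = kg·m²·s⁻²·A⁻²
  (4) Wb·A⁻¹ = V·s·A⁻¹ = kg·m²·s⁻²·A⁻²
All reduce to kg·m²·s⁻²·A⁻² except (1), which is kg·m²·s⁻³·A⁻².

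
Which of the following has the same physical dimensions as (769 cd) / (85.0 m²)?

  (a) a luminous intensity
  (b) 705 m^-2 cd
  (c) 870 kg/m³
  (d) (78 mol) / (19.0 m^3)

(b)

Reference: [cd] / [m²] = m⁻²·cd.
Each option:
  (a) [luminous intensity] = cd
  (b) m⁻²·cd  ← same
  (c) kg·m⁻³
  (d) [mol] / [m³] = m⁻³·mol
Only (b) matches m⁻²·cd.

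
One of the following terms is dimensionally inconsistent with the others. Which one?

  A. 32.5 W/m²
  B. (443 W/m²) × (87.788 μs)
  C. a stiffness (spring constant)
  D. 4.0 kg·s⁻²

A.

Dimensions:
  A. W·m⁻² = J·s⁻¹·m⁻² = kg·s⁻³
  B. [kg·s⁻³] · [s] = kg·s⁻²
  C. [stiffness (spring constant)] = kg·s⁻²
  D. kg·s⁻²
All reduce to kg·s⁻² except A., which is kg·s⁻³.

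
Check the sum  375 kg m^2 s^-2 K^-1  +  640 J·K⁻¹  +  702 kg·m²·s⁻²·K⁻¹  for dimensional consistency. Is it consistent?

Yes

Expand each in SI base units:
  375 kg m^2 s^-2 K^-1:  kg·m²·s⁻²·K⁻¹
  640 J·K⁻¹:  J·K⁻¹ = N·m·K⁻¹ = kg·m²·s⁻²·K⁻¹
  702 kg·m²·s⁻²·K⁻¹:  kg·m²·s⁻²·K⁻¹
Every term reduces to kg·m²·s⁻²·K⁻¹.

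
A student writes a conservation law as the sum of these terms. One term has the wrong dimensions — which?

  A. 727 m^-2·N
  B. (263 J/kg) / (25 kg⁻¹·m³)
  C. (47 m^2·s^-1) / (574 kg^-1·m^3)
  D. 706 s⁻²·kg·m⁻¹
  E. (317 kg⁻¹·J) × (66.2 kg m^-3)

C.

Expand each in SI base units:
  A. N·m⁻² = kg·m·s⁻²·m⁻² = kg·m⁻¹·s⁻²
  B. [m²·s⁻²] / [kg⁻¹·m³] = kg·m⁻¹·s⁻²
  C. [m²·s⁻¹] / [kg⁻¹·m³] = kg·m⁻¹·s⁻¹
  D. kg·m⁻¹·s⁻²
  E. [m²·s⁻²] · [kg·m⁻³] = kg·m⁻¹·s⁻²
All reduce to kg·m⁻¹·s⁻² except C., which is kg·m⁻¹·s⁻¹.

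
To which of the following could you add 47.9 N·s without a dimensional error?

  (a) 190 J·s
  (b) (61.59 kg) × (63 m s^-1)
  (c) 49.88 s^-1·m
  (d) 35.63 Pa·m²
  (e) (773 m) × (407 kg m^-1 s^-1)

Reference: N·s = kg·m·s⁻²·s = kg·m·s⁻¹.
Each option:
  (a) J·s = N·m·s = kg·m²·s⁻¹
  (b) [kg] · [m·s⁻¹] = kg·m·s⁻¹  ← same
  (c) m·s⁻¹
  (d) Pa·m² = N·m⁻²·m² = kg·m·s⁻²
  (e) [m] · [kg·m⁻¹·s⁻¹] = kg·s⁻¹
Only (b) matches kg·m·s⁻¹.

(b)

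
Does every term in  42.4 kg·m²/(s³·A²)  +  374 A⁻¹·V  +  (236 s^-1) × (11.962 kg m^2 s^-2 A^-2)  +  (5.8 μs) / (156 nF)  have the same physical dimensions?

Work out the base dimensions of each:
  42.4 kg·m²/(s³·A²):  kg·m²·s⁻³·A⁻²
  374 A⁻¹·V:  V·A⁻¹ = J·C⁻¹·A⁻¹ = kg·m²·s⁻³·A⁻²
  (236 s^-1) × (11.962 kg m^2 s^-2 A^-2):  [s⁻¹] · [kg·m²·s⁻²·A⁻²] = kg·m²·s⁻³·A⁻²
  (5.8 μs) / (156 nF):  [s] / [kg⁻¹·m⁻²·s⁴·A²] = kg·m²·s⁻³·A⁻²
Every term reduces to kg·m²·s⁻³·A⁻².

Yes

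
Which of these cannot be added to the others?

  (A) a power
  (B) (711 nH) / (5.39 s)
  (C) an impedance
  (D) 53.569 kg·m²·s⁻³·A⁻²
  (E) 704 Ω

(A)

Expand each in SI base units:
  (A) [power] = kg·m²·s⁻³
  (B) [kg·m²·s⁻²·A⁻²] / [s] = kg·m²·s⁻³·A⁻²
  (C) [impedance] = kg·m²·s⁻³·A⁻²
  (D) kg·m²·s⁻³·A⁻²
  (E) Ω = V·A⁻¹ = kg·m²·s⁻³·A⁻²
All reduce to kg·m²·s⁻³·A⁻² except (A), which is kg·m²·s⁻³.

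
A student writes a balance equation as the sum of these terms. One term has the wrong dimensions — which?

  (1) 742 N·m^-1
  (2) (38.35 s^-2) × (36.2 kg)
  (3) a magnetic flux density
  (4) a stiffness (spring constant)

Reduce each to base SI dimensions:
  (1) N·m⁻¹ = kg·m·s⁻²·m⁻¹ = kg·s⁻²
  (2) [s⁻²] · [kg] = kg·s⁻²
  (3) [magnetic flux density] = kg·s⁻²·A⁻¹
  (4) [stiffness (spring constant)] = kg·s⁻²
All reduce to kg·s⁻² except (3), which is kg·s⁻²·A⁻¹.

(3)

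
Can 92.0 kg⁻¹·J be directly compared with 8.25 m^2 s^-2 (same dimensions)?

Dimensions:
  92.0 kg⁻¹·J:  J·kg⁻¹ = N·m·kg⁻¹ = m²·s⁻²
  8.25 m^2 s^-2:  m²·s⁻²
Both are m²·s⁻², so they have the same dimensions and can be added.

Yes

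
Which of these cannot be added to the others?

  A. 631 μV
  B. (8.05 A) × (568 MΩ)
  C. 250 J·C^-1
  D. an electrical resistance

D.

Work out the base dimensions of each:
  A. V = J·C⁻¹ = kg·m²·s⁻³·A⁻¹
  B. [A] · [kg·m²·s⁻³·A⁻²] = kg·m²·s⁻³·A⁻¹
  C. J·C⁻¹ = N·m·(s·A)⁻¹ = kg·m²·s⁻³·A⁻¹
  D. [electrical resistance] = kg·m²·s⁻³·A⁻²
All reduce to kg·m²·s⁻³·A⁻¹ except D., which is kg·m²·s⁻³·A⁻².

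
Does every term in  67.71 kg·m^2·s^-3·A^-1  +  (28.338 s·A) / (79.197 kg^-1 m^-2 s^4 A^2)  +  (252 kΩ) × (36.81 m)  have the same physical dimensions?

No

In SI base units:
  67.71 kg·m^2·s^-3·A^-1:  kg·m²·s⁻³·A⁻¹
  (28.338 s·A) / (79.197 kg^-1 m^-2 s^4 A^2):  [s·A] / [kg⁻¹·m⁻²·s⁴·A²] = kg·m²·s⁻³·A⁻¹
  (252 kΩ) × (36.81 m):  [kg·m²·s⁻³·A⁻²] · [m] = kg·m³·s⁻³·A⁻²
The terms do not share a single dimension (kg·m²·s⁻³·A⁻¹ vs kg·m³·s⁻³·A⁻²).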